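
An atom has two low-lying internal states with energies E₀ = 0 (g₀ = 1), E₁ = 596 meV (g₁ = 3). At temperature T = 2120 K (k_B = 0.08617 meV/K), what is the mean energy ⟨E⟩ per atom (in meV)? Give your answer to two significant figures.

61 meV

k_BT = 0.08617 × 2120 K = 182.7 meV.
Eᵢ/kT = 0, 3.262.
Z = Σ gᵢe^(−Eᵢ/kT) = 1·e^(−0) + 3·e^(−3.262) = 1.000 + 0.1149 = 1.115.
⟨E⟩ = Σ Eᵢ gᵢe^(−Eᵢ/kT) / Z = (0·1.000 + 596·0.1149) / 1.115 = 61 meV.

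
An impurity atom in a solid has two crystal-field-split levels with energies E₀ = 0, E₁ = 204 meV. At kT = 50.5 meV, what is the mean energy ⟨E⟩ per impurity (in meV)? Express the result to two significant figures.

Eᵢ/kT = 0, 4.040.
Z = Σ e^(−Eᵢ/kT) = e^(−0) + e^(−4.040) = 1.000 + 0.01760 = 1.018.
⟨E⟩ = Σ Eᵢ e^(−Eᵢ/kT) / Z = (0·1.000 + 204·0.01760) / 1.018 = 3.5 meV.

3.5 meV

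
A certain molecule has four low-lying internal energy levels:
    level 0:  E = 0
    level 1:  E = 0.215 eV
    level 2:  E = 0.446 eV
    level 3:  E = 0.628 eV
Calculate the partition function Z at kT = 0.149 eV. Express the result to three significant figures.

Eᵢ/kT = 0, 1.4430, 2.9933, 4.2148.
Z = Σ e^(−Eᵢ/kT) = e^(−0) + e^(−1.4430) + e^(−2.9933) + e^(−4.2148) = 1.0000 + 0.23622 + 0.050122 + 0.014775 = 1.3011.

Z = 1.30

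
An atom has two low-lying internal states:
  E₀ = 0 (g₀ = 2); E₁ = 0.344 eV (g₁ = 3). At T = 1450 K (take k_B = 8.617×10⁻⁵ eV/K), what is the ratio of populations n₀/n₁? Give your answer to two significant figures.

k_BT = 8.617×10⁻⁵ × 1450 K = 0.1249 eV.
n₀/n₁ = (g₀/g₁) exp[−(E₀−E₁)/kT] = (2/3) × exp(−(-0.344 eV)/(0.1249 eV)) = (2/3) × exp(2.754) = 10.

10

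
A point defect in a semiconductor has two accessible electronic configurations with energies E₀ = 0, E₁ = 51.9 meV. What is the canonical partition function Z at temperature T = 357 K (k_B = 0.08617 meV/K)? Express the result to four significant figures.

Z = 1.185

k_BT = 0.08617 × 357 K = 30.7627 meV.
Eᵢ/kT = 0, 1.68711.
Z = Σ e^(−Eᵢ/kT) = e^(−0) + e^(−1.68711) = 1.00000 + 0.185054 = 1.18505.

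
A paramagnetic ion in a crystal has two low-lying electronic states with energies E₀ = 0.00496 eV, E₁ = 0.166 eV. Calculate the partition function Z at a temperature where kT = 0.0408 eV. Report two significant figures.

Eᵢ/kT = 0.1216, 4.069.
Z = Σ e^(−Eᵢ/kT) = e^(−0.1216) + e^(−4.069) = 0.8855 + 0.01709 = 0.9026.

Z = 0.90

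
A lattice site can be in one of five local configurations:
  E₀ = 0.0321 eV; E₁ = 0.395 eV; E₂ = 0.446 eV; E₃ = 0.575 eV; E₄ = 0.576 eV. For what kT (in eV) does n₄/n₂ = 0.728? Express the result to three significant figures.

n₄/n₂ = exp[−(E₄−E₂)/kT] = 0.728.
⇒ (E₄−E₂)/kT = ln(1/0.728) = ln(1.3736) = 0.31744.
kT = 0.130 eV / 0.31744 = 0.410 eV.

0.410 eV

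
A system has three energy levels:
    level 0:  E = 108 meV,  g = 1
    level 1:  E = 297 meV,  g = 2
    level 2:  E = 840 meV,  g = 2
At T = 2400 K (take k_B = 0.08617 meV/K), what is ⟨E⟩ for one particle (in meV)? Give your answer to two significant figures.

k_BT = 0.08617 × 2400 K = 206.8 meV.
Eᵢ/kT = 0.5222, 1.436, 4.062.
Z = Σ gᵢe^(−Eᵢ/kT) = 1·e^(−0.5222) + 2·e^(−1.436) + 2·e^(−4.062) = 0.5932 + 0.4758 + 0.03443 = 1.103.
⟨E⟩ = Σ Eᵢ gᵢe^(−Eᵢ/kT) / Z = (108·0.5932 + 297·0.4758 + 840·0.03443) / 1.103 = 210 meV.

210 meV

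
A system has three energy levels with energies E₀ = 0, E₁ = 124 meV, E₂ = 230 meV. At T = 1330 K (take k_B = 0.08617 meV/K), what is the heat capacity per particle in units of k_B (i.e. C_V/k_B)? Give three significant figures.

0.450

k_BT = 0.08617 × 1330 K = 114.61 meV.
Eᵢ/kT = 0, 1.0819, 2.0068.
Z = Σ e^(−Eᵢ/kT) = e^(−0) + e^(−1.0819) + e^(−2.0068) = 1.0000 + 0.33895 + 0.13442 = 1.4734.
⟨E⟩ = 49.509 meV, ⟨E²⟩ = 8363.3 meV².
C_V/k_B = (⟨E²⟩ − ⟨E⟩²)/(kT)² = (8363.3 − 2451.1)/13135 = 0.450.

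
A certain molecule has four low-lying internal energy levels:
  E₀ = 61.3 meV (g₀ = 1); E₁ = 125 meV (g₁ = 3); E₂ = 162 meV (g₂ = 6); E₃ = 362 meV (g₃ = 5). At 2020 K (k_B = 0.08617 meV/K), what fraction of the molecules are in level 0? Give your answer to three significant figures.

k_BT = 0.08617 × 2020 K = 174.06 meV.
Eᵢ/kT = 0.35218, 0.71814, 0.93071, 2.0797.
Z = Σ gᵢe^(−Eᵢ/kT) = 1·e^(−0.35218) + 3·e^(−0.71814) + 6·e^(−0.93071) + 5·e^(−2.0797) = 0.70315 + 1.4630 + 2.3656 + 0.62484 = 5.1566.
P₀ = g₀ e^(−E₀/kT) / Z = 0.70315/5.1566 = 0.136.

0.136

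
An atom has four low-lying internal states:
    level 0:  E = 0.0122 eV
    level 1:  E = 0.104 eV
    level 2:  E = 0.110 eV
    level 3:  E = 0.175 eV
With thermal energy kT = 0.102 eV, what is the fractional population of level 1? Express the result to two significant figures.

Eᵢ/kT = 0.1196, 1.020, 1.078, 1.716.
Z = Σ e^(−Eᵢ/kT) = e^(−0.1196) + e^(−1.020) + e^(−1.078) + e^(−1.716) = 0.8873 + 0.3606 + 0.3403 + 0.1798 = 1.768.
P₁ = e^(−E₁/kT) / Z = 0.3606/1.768 = 0.20.

0.20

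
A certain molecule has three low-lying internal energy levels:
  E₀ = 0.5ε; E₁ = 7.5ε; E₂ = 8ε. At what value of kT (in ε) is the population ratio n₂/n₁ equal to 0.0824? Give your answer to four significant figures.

0.2003 ε

n₂/n₁ = exp[−(E₂−E₁)/kT] = 0.0824.
⇒ (E₂−E₁)/kT = ln(1/0.0824) = ln(12.1359) = 2.49617.
kT = 0.5ε / 2.49617 = 0.2003 ε.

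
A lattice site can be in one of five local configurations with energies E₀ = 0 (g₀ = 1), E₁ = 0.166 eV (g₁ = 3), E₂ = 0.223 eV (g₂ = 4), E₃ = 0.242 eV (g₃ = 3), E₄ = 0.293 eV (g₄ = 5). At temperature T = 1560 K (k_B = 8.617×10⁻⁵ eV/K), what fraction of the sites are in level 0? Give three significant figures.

0.271

k_BT = 8.617×10⁻⁵ × 1560 K = 0.13443 eV.
Eᵢ/kT = 0, 1.2348, 1.6589, 1.8002, 2.1796.
Z = Σ gᵢe^(−Eᵢ/kT) = 1·e^(−0) + 3·e^(−1.2348) + 4·e^(−1.6589) + 3·e^(−1.8002) + 5·e^(−2.1796) = 1.0000 + 0.87268 + 0.76139 + 0.49580 + 0.56543 = 3.6953.
P₀ = g₀ e^(−E₀/kT) / Z = 1.0000/3.6953 = 0.271.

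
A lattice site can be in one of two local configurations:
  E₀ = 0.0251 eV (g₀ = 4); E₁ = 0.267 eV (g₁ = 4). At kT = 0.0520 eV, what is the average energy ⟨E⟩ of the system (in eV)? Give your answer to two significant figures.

Eᵢ/kT = 0.4827, 5.135.
Z = Σ gᵢe^(−Eᵢ/kT) = 4·e^(−0.4827) + 4·e^(−5.135) = 2.468 + 0.02355 = 2.492.
⟨E⟩ = Σ Eᵢ gᵢe^(−Eᵢ/kT) / Z = (0.0251·2.468 + 0.267·0.02355) / 2.492 = 0.027 eV.

0.027 eV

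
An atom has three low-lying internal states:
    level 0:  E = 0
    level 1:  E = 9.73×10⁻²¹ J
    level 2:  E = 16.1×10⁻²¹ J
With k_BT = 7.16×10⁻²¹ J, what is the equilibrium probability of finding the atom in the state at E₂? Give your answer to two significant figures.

Eᵢ/kT = 0, 1.359, 2.249.
Z = Σ e^(−Eᵢ/kT) = e^(−0) + e^(−1.359) + e^(−2.249) = 1.000 + 0.2569 + 0.1055 = 1.362.
P₂ = e^(−E₂/kT) / Z = 0.1055/1.362 = 0.077.

0.077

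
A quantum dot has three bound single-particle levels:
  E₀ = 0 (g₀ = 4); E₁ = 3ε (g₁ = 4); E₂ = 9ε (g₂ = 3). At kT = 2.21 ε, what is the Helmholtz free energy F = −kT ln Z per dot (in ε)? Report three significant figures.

Eᵢ/kT = 0, 1.3575, 4.0724.
Z = Σ gᵢe^(−Eᵢ/kT) = 4·e^(−0) + 4·e^(−1.3575) + 3·e^(−4.0724) = 4.0000 + 1.0292 + 0.051109 = 5.0803.
F = −kT ln Z = −2.21 × ln(5.0803) = −2.21 × 1.6254 = -3.59 ε.

-3.59 ε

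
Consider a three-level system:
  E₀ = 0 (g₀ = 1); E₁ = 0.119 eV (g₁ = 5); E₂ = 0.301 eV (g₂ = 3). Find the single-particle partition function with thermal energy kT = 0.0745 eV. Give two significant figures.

Eᵢ/kT = 0, 1.597, 4.040.
Z = Σ gᵢe^(−Eᵢ/kT) = 1·e^(−0) + 5·e^(−1.597) + 3·e^(−4.040) = 1.000 + 1.013 + 0.05279 = 2.066.

Z = 2.1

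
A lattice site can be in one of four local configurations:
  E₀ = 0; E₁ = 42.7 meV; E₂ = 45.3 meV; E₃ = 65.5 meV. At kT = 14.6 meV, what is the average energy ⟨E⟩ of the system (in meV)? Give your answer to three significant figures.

Eᵢ/kT = 0, 2.9247, 3.1027, 4.4863.
Z = Σ e^(−Eᵢ/kT) = e^(−0) + e^(−2.9247) + e^(−3.1027) + e^(−4.4863) = 1.0000 + 0.053681 + 0.044928 + 0.011262 = 1.1099.
⟨E⟩ = Σ Eᵢ e^(−Eᵢ/kT) / Z = (0·1.0000 + 42.7·0.053681 + 45.3·0.044928 + 65.5·0.011262) / 1.1099 = 4.56 meV.

4.56 meV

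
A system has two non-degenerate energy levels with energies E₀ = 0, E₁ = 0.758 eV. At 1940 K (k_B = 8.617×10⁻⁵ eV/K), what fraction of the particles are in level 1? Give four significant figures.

k_BT = 8.617×10⁻⁵ × 1940 K = 0.167170 eV.
Eᵢ/kT = 0, 4.53431.
Z = Σ e^(−Eᵢ/kT) = e^(−0) + e^(−4.53431) = 1.00000 + 0.0107343 = 1.01073.
P₁ = e^(−E₁/kT) / Z = 0.0107343/1.01073 = 0.01062.

0.01062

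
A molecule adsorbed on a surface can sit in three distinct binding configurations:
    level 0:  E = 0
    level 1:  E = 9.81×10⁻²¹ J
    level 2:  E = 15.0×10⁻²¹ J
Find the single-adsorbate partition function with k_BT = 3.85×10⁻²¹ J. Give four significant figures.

Eᵢ/kT = 0, 2.54805, 3.89610.
Z = Σ e^(−Eᵢ/kT) = e^(−0) + e^(−2.54805) + e^(−3.89610) = 1.00000 + 0.0782341 + 0.0203210 = 1.09856.

Z = 1.099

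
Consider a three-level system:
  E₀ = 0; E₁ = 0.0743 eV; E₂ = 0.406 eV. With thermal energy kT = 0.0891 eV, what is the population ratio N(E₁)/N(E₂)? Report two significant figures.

41

n₁/n₂ = exp[−(E₁−E₂)/kT] = exp(−(-0.3317 eV)/(0.0891 eV)) = exp(3.723) = 41.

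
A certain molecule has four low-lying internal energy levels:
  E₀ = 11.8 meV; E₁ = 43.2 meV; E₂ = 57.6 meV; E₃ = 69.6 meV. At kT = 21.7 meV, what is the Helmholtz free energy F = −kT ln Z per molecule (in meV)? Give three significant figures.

Eᵢ/kT = 0.54378, 1.9908, 2.6544, 3.2074.
Z = Σ e^(−Eᵢ/kT) = e^(−0.54378) + e^(−1.9908) + e^(−2.6544) + e^(−3.2074) = 0.58055 + 0.13659 + 0.070341 + 0.040462 = 0.82794.
F = −kT ln Z = −21.7 × ln(0.82794) = −21.7 × -0.18881 = 4.10 meV.

4.10 meV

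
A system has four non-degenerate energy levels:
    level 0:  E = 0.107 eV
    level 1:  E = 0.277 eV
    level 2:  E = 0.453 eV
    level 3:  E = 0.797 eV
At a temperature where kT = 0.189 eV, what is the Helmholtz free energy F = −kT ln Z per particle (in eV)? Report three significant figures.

Eᵢ/kT = 0.56614, 1.4656, 2.3968, 4.2169.
Z = Σ e^(−Eᵢ/kT) = e^(−0.56614) + e^(−1.4656) + e^(−2.3968) + e^(−4.2169) = 0.56771 + 0.23094 + 0.091009 + 0.014744 = 0.90440.
F = −kT ln Z = −0.189 × ln(0.90440) = −0.189 × -0.10048 = 0.0190 eV.

0.0190 eV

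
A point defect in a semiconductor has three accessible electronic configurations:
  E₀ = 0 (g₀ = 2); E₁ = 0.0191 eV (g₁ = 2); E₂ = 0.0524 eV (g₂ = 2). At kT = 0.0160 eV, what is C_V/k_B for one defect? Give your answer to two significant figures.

Eᵢ/kT = 0, 1.194, 3.275.
Z = Σ gᵢe^(−Eᵢ/kT) = 2·e^(−0) + 2·e^(−1.194) + 2·e^(−3.275) = 2.000 + 0.6060 + 0.07563 = 2.682.
⟨E⟩ = 0.005793 eV, ⟨E²⟩ = 0.0001599 eV².
C_V/k_B = (⟨E²⟩ − ⟨E⟩²)/(kT)² = (0.0001599 − 0.00003356)/0.0002560 = 0.49.

0.49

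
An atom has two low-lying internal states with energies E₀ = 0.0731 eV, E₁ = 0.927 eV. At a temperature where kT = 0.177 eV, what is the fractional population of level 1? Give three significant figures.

Eᵢ/kT = 0.41299, 5.2373.
Z = Σ e^(−Eᵢ/kT) = e^(−0.41299) + e^(−5.2373) = 0.66167 + 0.0053146 = 0.66698.
P₁ = e^(−E₁/kT) / Z = 0.0053146/0.66698 = 0.00797.

0.00797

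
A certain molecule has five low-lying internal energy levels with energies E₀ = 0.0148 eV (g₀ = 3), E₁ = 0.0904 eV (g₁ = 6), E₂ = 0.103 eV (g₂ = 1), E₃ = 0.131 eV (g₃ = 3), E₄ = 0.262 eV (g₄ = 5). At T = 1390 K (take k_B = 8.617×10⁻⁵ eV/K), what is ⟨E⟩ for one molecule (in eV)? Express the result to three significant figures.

k_BT = 8.617×10⁻⁵ × 1390 K = 0.11978 eV.
Eᵢ/kT = 0.12356, 0.75472, 0.85991, 1.0937, 2.1873.
Z = Σ gᵢe^(−Eᵢ/kT) = 3·e^(−0.12356) + 6·e^(−0.75472) + 1·e^(−0.85991) + 3·e^(−1.0937) + 5·e^(−2.1873) = 2.6513 + 2.8209 + 0.42320 + 1.0049 + 0.56110 = 7.4614.
⟨E⟩ = Σ Eᵢ gᵢe^(−Eᵢ/kT) / Z = (0.0148·2.6513 + 0.0904·2.8209 + 0.103·0.42320 + 0.131·1.0049 + 0.262·0.56110) / 7.4614 = 0.0826 eV.

0.0826 eV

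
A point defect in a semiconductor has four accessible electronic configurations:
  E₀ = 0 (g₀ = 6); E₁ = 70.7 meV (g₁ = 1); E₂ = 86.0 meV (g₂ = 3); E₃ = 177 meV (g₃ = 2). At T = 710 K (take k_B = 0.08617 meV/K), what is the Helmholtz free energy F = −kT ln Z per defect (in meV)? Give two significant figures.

-120 meV

k_BT = 0.08617 × 710 K = 61.18 meV.
Eᵢ/kT = 0, 1.156, 1.406, 2.893.
Z = Σ gᵢe^(−Eᵢ/kT) = 6·e^(−0) + 1·e^(−1.156) + 3·e^(−1.406) + 2·e^(−2.893) = 6.000 + 0.3147 + 0.7354 + 0.1108 = 7.161.
F = −kT ln Z = −61.18 × ln(7.161) = −61.18 × 1.969 = -120 meV.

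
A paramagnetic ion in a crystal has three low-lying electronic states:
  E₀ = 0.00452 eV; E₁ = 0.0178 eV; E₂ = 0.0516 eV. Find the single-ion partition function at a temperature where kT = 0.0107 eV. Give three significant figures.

Eᵢ/kT = 0.42243, 1.6636, 4.8224.
Z = Σ e^(−Eᵢ/kT) = e^(−0.42243) + e^(−1.6636) + e^(−4.8224) = 0.65545 + 0.18946 + 0.0080475 = 0.85296.

Z = 0.853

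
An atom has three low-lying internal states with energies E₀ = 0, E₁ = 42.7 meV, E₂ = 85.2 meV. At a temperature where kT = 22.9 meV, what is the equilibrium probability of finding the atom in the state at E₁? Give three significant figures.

Eᵢ/kT = 0, 1.8646, 3.7205.
Z = Σ e^(−Eᵢ/kT) = e^(−0) + e^(−1.8646) + e^(−3.7205) = 1.0000 + 0.15496 + 0.024222 = 1.1792.
P₁ = e^(−E₁/kT) / Z = 0.15496/1.1792 = 0.131.

0.131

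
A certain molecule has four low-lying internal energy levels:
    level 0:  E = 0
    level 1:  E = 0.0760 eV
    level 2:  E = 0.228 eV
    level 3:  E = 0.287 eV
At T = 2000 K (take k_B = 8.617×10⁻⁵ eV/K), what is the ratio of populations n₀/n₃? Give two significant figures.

k_BT = 8.617×10⁻⁵ × 2000 K = 0.1723 eV.
n₀/n₃ = exp[−(E₀−E₃)/kT] = exp(−(-0.287 eV)/(0.1723 eV)) = exp(1.666) = 5.3.

5.3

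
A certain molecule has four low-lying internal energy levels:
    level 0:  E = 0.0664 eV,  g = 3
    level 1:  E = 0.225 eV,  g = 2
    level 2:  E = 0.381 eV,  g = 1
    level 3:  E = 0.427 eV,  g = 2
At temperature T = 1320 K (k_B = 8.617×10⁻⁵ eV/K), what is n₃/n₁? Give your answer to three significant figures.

0.169

k_BT = 8.617×10⁻⁵ × 1320 K = 0.11374 eV.
n₃/n₁ = (g₃/g₁) exp[−(E₃−E₁)/kT] = (2/2) × exp(−(0.202 eV)/(0.11374 eV)) = (2/2) × exp(-1.7760) = 0.169.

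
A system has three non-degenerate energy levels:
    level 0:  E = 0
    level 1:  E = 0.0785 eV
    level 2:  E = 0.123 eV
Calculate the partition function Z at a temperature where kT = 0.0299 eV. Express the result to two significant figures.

Eᵢ/kT = 0, 2.625, 4.114.
Z = Σ e^(−Eᵢ/kT) = e^(−0) + e^(−2.625) + e^(−4.114) = 1.000 + 0.07244 + 0.01634 = 1.089.

Z = 1.1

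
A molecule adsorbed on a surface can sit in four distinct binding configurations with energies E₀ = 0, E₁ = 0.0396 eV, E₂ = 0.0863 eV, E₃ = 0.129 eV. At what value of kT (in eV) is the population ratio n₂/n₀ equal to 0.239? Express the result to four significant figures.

0.06030 eV

n₂/n₀ = exp[−(E₂−E₀)/kT] = 0.239.
⇒ (E₂−E₀)/kT = ln(1/0.239) = ln(4.18410) = 1.43129.
kT = 0.0863 eV / 1.43129 = 0.06030 eV.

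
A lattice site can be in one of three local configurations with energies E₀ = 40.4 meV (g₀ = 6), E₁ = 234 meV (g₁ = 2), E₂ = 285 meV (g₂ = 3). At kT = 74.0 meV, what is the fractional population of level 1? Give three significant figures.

0.0234

Eᵢ/kT = 0.54595, 3.1622, 3.8514.
Z = Σ gᵢe^(−Eᵢ/kT) = 6·e^(−0.54595) + 2·e^(−3.1622) + 3·e^(−3.8514) = 3.4757 + 0.084665 + 0.063750 = 3.6241.
P₁ = g₁ e^(−E₁/kT) / Z = 0.084665/3.6241 = 0.0234.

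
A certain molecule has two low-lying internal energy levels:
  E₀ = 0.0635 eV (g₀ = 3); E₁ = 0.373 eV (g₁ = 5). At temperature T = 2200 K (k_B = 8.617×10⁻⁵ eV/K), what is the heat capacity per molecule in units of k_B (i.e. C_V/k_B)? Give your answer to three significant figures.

k_BT = 8.617×10⁻⁵ × 2200 K = 0.18957 eV.
Eᵢ/kT = 0.33497, 1.9676.
Z = Σ gᵢe^(−Eᵢ/kT) = 3·e^(−0.33497) + 5·e^(−1.9676) = 2.1461 + 0.69896 = 2.8451.
⟨E⟩ = 0.13953 eV, ⟨E²⟩ = 0.037222 eV².
C_V/k_B = (⟨E²⟩ − ⟨E⟩²)/(kT)² = (0.037222 − 0.019469)/0.035937 = 0.494.

0.494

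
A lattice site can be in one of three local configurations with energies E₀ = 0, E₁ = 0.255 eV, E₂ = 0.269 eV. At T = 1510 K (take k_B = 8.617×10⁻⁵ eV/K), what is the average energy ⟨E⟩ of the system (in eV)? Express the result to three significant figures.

k_BT = 8.617×10⁻⁵ × 1510 K = 0.13012 eV.
Eᵢ/kT = 0, 1.9597, 2.0673.
Z = Σ e^(−Eᵢ/kT) = e^(−0) + e^(−1.9597) + e^(−2.0673) = 1.0000 + 0.14090 + 0.12653 = 1.2674.
⟨E⟩ = Σ Eᵢ e^(−Eᵢ/kT) / Z = (0·1.0000 + 0.255·0.14090 + 0.269·0.12653) / 1.2674 = 0.0552 eV.

0.0552 eV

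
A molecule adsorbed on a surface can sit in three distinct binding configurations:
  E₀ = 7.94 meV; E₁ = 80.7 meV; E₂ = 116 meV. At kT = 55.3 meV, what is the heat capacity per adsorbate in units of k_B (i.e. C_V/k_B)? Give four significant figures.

Eᵢ/kT = 0.143580, 1.45931, 2.09765.
Z = Σ e^(−Eᵢ/kT) = e^(−0.143580) + e^(−1.45931) + e^(−2.09765) = 0.866251 + 0.232397 + 0.122745 = 1.22139.
⟨E⟩ = 32.6439 meV, ⟨E²⟩ = 2636.14 meV².
C_V/k_B = (⟨E²⟩ − ⟨E⟩²)/(kT)² = (2636.14 − 1065.62)/3058.09 = 0.5136.

0.5136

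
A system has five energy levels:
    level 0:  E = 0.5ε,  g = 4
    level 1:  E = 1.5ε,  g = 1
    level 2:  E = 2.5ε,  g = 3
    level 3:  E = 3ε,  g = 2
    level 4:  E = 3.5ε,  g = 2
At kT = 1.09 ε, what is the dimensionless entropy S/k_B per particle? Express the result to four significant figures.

2.046

Eᵢ/kT = 0.458716, 1.37615, 2.29358, 2.75229, 3.21101.
Z = Σ gᵢe^(−Eᵢ/kT) = 4·e^(−0.458716) + 1·e^(−1.37615) + 3·e^(−2.29358) + 2·e^(−2.75229) + 2·e^(−3.21101) = 2.52838 + 0.252549 + 0.302714 + 0.127563 + 0.0806317 = 3.29184.
⟨E⟩ = Σ EᵢPᵢ = 0.930999 ε.
S/k_B = ln Z + ⟨E⟩/kT = ln(3.29184) + 0.930999/1.09 = 1.19145 + 0.854128 = 2.046.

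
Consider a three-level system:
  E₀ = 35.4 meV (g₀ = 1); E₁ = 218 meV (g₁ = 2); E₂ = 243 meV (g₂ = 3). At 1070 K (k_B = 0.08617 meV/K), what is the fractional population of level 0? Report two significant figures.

0.63

k_BT = 0.08617 × 1070 K = 92.20 meV.
Eᵢ/kT = 0.3839, 2.364, 2.636.
Z = Σ gᵢe^(−Eᵢ/kT) = 1·e^(−0.3839) + 2·e^(−2.364) + 3·e^(−2.636) = 0.6812 + 0.1881 + 0.2149 = 1.084.
P₀ = g₀ e^(−E₀/kT) / Z = 0.6812/1.084 = 0.63.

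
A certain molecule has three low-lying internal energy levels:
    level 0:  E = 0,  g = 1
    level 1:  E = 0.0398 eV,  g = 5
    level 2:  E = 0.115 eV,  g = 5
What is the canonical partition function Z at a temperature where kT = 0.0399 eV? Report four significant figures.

Z = 3.124

Eᵢ/kT = 0, 0.997494, 2.88221.
Z = Σ gᵢe^(−Eᵢ/kT) = 1·e^(−0) + 5·e^(−0.997494) + 5·e^(−2.88221) = 1.00000 + 1.84401 + 0.280054 = 3.12406.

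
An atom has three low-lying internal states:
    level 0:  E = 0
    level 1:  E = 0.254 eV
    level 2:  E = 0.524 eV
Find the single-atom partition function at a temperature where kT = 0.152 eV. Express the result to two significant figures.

Z = 1.2

Eᵢ/kT = 0, 1.671, 3.447.
Z = Σ e^(−Eᵢ/kT) = e^(−0) + e^(−1.671) + e^(−3.447) = 1.000 + 0.1881 + 0.03184 = 1.220.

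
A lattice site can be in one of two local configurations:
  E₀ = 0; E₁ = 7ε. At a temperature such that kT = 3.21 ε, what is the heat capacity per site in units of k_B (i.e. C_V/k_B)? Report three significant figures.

0.434

Eᵢ/kT = 0, 2.1807.
Z = Σ e^(−Eᵢ/kT) = e^(−0) + e^(−2.1807) = 1.0000 + 0.11296 = 1.1130.
⟨E⟩ = 0.71044 ε, ⟨E²⟩ = 4.9731 ε².
C_V/k_B = (⟨E²⟩ − ⟨E⟩²)/(kT)² = (4.9731 − 0.50472)/10.304 = 0.434.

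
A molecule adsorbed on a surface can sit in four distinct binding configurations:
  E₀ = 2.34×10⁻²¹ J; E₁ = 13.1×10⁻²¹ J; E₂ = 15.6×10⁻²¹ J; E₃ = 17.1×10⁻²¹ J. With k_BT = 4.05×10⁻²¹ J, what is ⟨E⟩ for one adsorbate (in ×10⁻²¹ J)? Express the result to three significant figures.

Eᵢ/kT = 0.57778, 3.2346, 3.8519, 4.2222.
Z = Σ e^(−Eᵢ/kT) = e^(−0.57778) + e^(−3.2346) + e^(−3.8519) + e^(−4.2222) = 0.56114 + 0.039376 + 0.021239 + 0.014666 = 0.63642.
⟨E⟩ = Σ Eᵢ e^(−Eᵢ/kT) / Z = (2.34·0.56114 + 13.1·0.039376 + 15.6·0.021239 + 17.1·0.014666) / 0.63642 = 3.79 ×10⁻²¹ J.

3.79 ×10⁻²¹ J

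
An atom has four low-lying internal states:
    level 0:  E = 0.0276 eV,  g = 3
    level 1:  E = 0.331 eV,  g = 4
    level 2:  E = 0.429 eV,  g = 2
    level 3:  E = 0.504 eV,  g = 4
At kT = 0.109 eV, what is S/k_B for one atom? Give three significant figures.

Eᵢ/kT = 0.25321, 3.0367, 3.9358, 4.6239.
Z = Σ gᵢe^(−Eᵢ/kT) = 3·e^(−0.25321) + 4·e^(−3.0367) + 2·e^(−3.9358) + 4·e^(−4.6239) = 2.3289 + 0.19197 + 0.039060 + 0.039258 = 2.5992.
⟨E⟩ = Σ EᵢPᵢ = 0.063236 eV.
S/k_B = ln Z + ⟨E⟩/kT = ln(2.5992) + 0.063236/0.109 = 0.95520 + 0.58015 = 1.54.

1.54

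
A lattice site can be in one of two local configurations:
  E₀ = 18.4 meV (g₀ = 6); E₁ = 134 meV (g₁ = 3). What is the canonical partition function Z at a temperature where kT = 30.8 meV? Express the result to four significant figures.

Eᵢ/kT = 0.597403, 4.35065.
Z = Σ gᵢe^(−Eᵢ/kT) = 6·e^(−0.597403) + 3·e^(−4.35065) = 3.30143 + 0.0386953 = 3.34013.

Z = 3.340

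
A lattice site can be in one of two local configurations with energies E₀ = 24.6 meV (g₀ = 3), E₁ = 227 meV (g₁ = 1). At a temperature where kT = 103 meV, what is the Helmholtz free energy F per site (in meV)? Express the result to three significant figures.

Eᵢ/kT = 0.23883, 2.2039.
Z = Σ gᵢe^(−Eᵢ/kT) = 3·e^(−0.23883) + 1·e^(−2.2039) = 2.3626 + 0.11037 = 2.4730.
F = −kT ln Z = −103 × ln(2.4730) = −103 × 0.90543 = -93.3 meV.

-93.3 meV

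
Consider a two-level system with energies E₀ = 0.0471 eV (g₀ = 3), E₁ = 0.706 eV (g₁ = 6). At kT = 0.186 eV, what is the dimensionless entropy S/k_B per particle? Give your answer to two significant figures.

Eᵢ/kT = 0.2532, 3.796.
Z = Σ gᵢe^(−Eᵢ/kT) = 3·e^(−0.2532) + 6·e^(−3.796) = 2.329 + 0.1348 = 2.464.
⟨E⟩ = Σ EᵢPᵢ = 0.08314 eV.
S/k_B = ln Z + ⟨E⟩/kT = ln(2.464) + 0.08314/0.186 = 0.9018 + 0.4470 = 1.3.

1.3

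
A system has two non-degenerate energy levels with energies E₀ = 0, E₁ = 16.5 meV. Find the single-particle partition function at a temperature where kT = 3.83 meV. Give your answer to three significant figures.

Z = 1.01

Eᵢ/kT = 0, 4.3081.
Z = Σ e^(−Eᵢ/kT) = e^(−0) + e^(−4.3081) = 1.0000 + 0.013459 = 1.0135.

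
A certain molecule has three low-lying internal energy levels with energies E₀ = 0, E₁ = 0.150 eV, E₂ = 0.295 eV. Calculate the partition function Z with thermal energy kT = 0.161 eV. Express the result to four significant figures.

Z = 1.554

Eᵢ/kT = 0, 0.931677, 1.83230.
Z = Σ e^(−Eᵢ/kT) = e^(−0) + e^(−0.931677) + e^(−1.83230) = 1.00000 + 0.393893 + 0.160045 = 1.55394.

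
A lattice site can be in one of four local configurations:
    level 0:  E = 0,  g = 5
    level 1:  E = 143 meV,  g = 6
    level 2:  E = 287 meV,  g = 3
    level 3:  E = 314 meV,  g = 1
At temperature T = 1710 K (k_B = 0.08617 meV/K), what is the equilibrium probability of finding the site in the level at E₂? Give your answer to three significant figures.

k_BT = 0.08617 × 1710 K = 147.35 meV.
Eᵢ/kT = 0, 0.97048, 1.9477, 2.1310.
Z = Σ gᵢe^(−Eᵢ/kT) = 5·e^(−0) + 6·e^(−0.97048) + 3·e^(−1.9477) + 1·e^(−2.1310) = 5.0000 + 2.2734 + 0.42781 + 0.11872 = 7.8199.
P₂ = g₂ e^(−E₂/kT) / Z = 0.42781/7.8199 = 0.0547.

0.0547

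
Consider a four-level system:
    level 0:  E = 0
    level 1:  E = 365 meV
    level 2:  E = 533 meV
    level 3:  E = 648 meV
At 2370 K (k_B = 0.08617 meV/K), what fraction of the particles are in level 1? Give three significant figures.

k_BT = 0.08617 × 2370 K = 204.22 meV.
Eᵢ/kT = 0, 1.7873, 2.6099, 3.1730.
Z = Σ e^(−Eᵢ/kT) = e^(−0) + e^(−1.7873) + e^(−2.6099) + e^(−3.1730) = 1.0000 + 0.16741 + 0.073542 + 0.041878 = 1.2828.
P₁ = e^(−E₁/kT) / Z = 0.16741/1.2828 = 0.131.

0.131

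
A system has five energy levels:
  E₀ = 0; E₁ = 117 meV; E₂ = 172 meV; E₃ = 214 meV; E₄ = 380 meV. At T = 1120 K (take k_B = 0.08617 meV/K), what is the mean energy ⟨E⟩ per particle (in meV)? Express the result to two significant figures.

59 meV

k_BT = 0.08617 × 1120 K = 96.51 meV.
Eᵢ/kT = 0, 1.212, 1.782, 2.217, 3.937.
Z = Σ e^(−Eᵢ/kT) = e^(−0) + e^(−1.212) + e^(−1.782) + e^(−2.217) + e^(−3.937) = 1.000 + 0.2976 + 0.1683 + 0.1089 + 0.01951 = 1.594.
⟨E⟩ = Σ Eᵢ e^(−Eᵢ/kT) / Z = (0·1.000 + 117·0.2976 + 172·0.1683 + 214·0.1089 + 380·0.01951) / 1.594 = 59 meV.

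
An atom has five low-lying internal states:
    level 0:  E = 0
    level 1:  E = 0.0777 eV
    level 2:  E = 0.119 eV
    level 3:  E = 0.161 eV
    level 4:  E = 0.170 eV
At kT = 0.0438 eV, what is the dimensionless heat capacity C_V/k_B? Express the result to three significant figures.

Eᵢ/kT = 0, 1.7740, 2.7169, 3.6758, 3.8813.
Z = Σ e^(−Eᵢ/kT) = e^(−0) + e^(−1.7740) + e^(−2.7169) + e^(−3.6758) + e^(−3.8813) = 1.0000 + 0.16965 + 0.066079 + 0.025329 + 0.020624 = 1.2817.
⟨E⟩ = 0.022337 eV, ⟨E²⟩ = 0.0025065 eV².
C_V/k_B = (⟨E²⟩ − ⟨E⟩²)/(kT)² = (0.0025065 − 0.00049894)/0.0019184 = 1.05.

1.05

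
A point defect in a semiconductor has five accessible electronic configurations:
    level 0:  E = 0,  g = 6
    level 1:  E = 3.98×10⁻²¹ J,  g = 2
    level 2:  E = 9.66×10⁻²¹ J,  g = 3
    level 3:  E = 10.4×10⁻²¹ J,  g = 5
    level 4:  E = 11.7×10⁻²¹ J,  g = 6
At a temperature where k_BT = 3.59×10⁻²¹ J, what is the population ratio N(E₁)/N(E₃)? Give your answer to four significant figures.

n₁/n₃ = (g₁/g₃) exp[−(E₁−E₃)/kT] = (2/5) × exp(−(-6.42 ×10⁻²¹ J)/(3.59 ×10⁻²¹ J)) = (2/5) × exp(1.78830) = 2.392.

2.392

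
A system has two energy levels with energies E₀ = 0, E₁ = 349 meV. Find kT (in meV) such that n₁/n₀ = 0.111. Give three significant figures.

n₁/n₀ = exp[−(E₁−E₀)/kT] = 0.111.
⇒ (E₁−E₀)/kT = ln(1/0.111) = ln(9.0090) = 2.1982.
kT = 349 meV / 2.1982 = 159 meV.

159 meV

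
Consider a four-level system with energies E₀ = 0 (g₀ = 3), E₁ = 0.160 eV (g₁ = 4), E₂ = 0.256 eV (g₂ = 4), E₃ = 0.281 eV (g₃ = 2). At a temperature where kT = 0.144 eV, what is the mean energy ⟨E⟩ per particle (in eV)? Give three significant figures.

Eᵢ/kT = 0, 1.1111, 1.7778, 1.9514.
Z = Σ gᵢe^(−Eᵢ/kT) = 3·e^(−0) + 4·e^(−1.1111) + 4·e^(−1.7778) + 2·e^(−1.9514) = 3.0000 + 1.3168 + 0.67604 + 0.28415 = 5.2770.
⟨E⟩ = Σ Eᵢ gᵢe^(−Eᵢ/kT) / Z = (0·3.0000 + 0.160·1.3168 + 0.256·0.67604 + 0.281·0.28415) / 5.2770 = 0.0879 eV.

0.0879 eV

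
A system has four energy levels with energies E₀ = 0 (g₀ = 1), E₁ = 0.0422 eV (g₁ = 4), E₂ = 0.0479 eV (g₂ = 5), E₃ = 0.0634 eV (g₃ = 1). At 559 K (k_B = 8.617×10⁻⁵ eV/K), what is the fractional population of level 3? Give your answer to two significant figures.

k_BT = 8.617×10⁻⁵ × 559 K = 0.04817 eV.
Eᵢ/kT = 0, 0.8761, 0.9944, 1.316.
Z = Σ gᵢe^(−Eᵢ/kT) = 1·e^(−0) + 4·e^(−0.8761) + 5·e^(−0.9944) + 1·e^(−1.316) = 1.000 + 1.666 + 1.850 + 0.2682 = 4.784.
P₃ = g₃ e^(−E₃/kT) / Z = 0.2682/4.784 = 0.056.

0.056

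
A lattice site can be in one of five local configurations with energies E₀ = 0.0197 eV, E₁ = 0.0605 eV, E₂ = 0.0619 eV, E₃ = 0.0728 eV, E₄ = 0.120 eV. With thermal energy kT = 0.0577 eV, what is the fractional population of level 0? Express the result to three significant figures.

0.392

Eᵢ/kT = 0.34142, 1.0485, 1.0728, 1.2617, 2.0797.
Z = Σ e^(−Eᵢ/kT) = e^(−0.34142) + e^(−1.0485) + e^(−1.0728) + e^(−1.2617) + e^(−2.0797) = 0.71076 + 0.35046 + 0.34205 + 0.28317 + 0.12497 = 1.8114.
P₀ = e^(−E₀/kT) / Z = 0.71076/1.8114 = 0.392.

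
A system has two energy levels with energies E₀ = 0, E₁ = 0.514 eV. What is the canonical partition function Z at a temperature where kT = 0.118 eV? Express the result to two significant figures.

Eᵢ/kT = 0, 4.356.
Z = Σ e^(−Eᵢ/kT) = e^(−0) + e^(−4.356) = 1.000 + 0.01283 = 1.013.

Z = 1.0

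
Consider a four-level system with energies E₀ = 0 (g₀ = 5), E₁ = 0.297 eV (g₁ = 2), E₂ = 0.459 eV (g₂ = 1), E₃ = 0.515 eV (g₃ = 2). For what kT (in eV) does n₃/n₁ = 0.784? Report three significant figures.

n₃/n₁ = (g₃/g₁) exp[−(E₃−E₁)/kT] = 0.784.
⇒ (E₃−E₁)/kT = ln((2/2)/0.784) = ln(1.2755) = 0.24334.
kT = 0.218 eV / 0.24334 = 0.896 eV.

0.896 eV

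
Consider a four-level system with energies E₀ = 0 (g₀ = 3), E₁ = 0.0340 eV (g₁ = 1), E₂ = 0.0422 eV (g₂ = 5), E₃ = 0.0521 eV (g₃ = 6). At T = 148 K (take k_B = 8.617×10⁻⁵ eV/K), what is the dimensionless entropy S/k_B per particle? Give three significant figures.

1.57

k_BT = 8.617×10⁻⁵ × 148 K = 0.012753 eV.
Eᵢ/kT = 0, 2.6660, 3.3090, 4.0853.
Z = Σ gᵢe^(−Eᵢ/kT) = 3·e^(−0) + 1·e^(−2.6660) + 5·e^(−3.3090) + 6·e^(−4.0853) = 3.0000 + 0.069530 + 0.18276 + 0.10091 = 3.3532.
⟨E⟩ = Σ EᵢPᵢ = 0.0045729 eV.
S/k_B = ln Z + ⟨E⟩/kT = ln(3.3532) + 0.0045729/0.012753 = 1.2099 + 0.35857 = 1.57.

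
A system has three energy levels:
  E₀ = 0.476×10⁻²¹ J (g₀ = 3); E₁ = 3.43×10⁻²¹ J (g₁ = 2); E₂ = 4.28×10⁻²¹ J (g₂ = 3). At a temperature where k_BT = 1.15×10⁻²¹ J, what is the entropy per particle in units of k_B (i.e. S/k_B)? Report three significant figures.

Eᵢ/kT = 0.41391, 2.9826, 3.7217.
Z = Σ gᵢe^(−Eᵢ/kT) = 3·e^(−0.41391) + 2·e^(−2.9826) + 3·e^(−3.7217) = 1.9832 + 0.10132 + 0.072578 = 2.1571.
⟨E⟩ = Σ EᵢPᵢ = 0.74274 ×10⁻²¹ J.
S/k_B = ln Z + ⟨E⟩/kT = ln(2.1571) + 0.74274/1.15 = 0.76876 + 0.64586 = 1.41.

1.41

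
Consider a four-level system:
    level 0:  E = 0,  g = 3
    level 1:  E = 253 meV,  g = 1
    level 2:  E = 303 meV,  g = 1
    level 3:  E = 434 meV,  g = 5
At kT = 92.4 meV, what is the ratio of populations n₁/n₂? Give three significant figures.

n₁/n₂ = (g₁/g₂) exp[−(E₁−E₂)/kT] = (1/1) × exp(−(-50 meV)/(92.4 meV)) = (1/1) × exp(0.54113) = 1.72.

1.72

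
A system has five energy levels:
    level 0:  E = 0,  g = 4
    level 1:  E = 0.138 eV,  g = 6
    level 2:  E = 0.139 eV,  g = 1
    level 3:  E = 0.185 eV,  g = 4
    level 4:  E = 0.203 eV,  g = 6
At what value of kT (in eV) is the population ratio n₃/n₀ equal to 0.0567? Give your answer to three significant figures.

0.0645 eV

n₃/n₀ = (g₃/g₀) exp[−(E₃−E₀)/kT] = 0.0567.
⇒ (E₃−E₀)/kT = ln((4/4)/0.0567) = ln(17.637) = 2.8700.
kT = 0.185 eV / 2.8700 = 0.0645 eV.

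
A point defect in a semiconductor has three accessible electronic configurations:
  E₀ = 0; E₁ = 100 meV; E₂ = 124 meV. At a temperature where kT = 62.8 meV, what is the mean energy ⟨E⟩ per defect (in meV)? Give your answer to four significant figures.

27.98 meV

Eᵢ/kT = 0, 1.59236, 1.97452.
Z = Σ e^(−Eᵢ/kT) = e^(−0) + e^(−1.59236) + e^(−1.97452) = 1.00000 + 0.203445 + 0.138828 = 1.34227.
⟨E⟩ = Σ Eᵢ e^(−Eᵢ/kT) / Z = (0·1.00000 + 100·0.203445 + 124·0.138828) / 1.34227 = 27.98 meV.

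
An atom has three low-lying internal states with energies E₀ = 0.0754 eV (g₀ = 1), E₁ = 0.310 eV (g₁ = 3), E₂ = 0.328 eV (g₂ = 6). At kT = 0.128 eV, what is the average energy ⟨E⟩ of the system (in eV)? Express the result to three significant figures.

0.215 eV

Eᵢ/kT = 0.58906, 2.4219, 2.5625.
Z = Σ gᵢe^(−Eᵢ/kT) = 1·e^(−0.58906) + 3·e^(−2.4219) + 6·e^(−2.5625) = 0.55485 + 0.26626 + 0.46267 = 1.2838.
⟨E⟩ = Σ Eᵢ gᵢe^(−Eᵢ/kT) / Z = (0.0754·0.55485 + 0.310·0.26626 + 0.328·0.46267) / 1.2838 = 0.215 eV.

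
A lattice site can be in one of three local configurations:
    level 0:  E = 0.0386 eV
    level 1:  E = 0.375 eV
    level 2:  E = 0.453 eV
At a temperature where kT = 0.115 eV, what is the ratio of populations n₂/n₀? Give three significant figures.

0.0272

n₂/n₀ = exp[−(E₂−E₀)/kT] = exp(−(0.4144 eV)/(0.115 eV)) = exp(-3.6035) = 0.0272.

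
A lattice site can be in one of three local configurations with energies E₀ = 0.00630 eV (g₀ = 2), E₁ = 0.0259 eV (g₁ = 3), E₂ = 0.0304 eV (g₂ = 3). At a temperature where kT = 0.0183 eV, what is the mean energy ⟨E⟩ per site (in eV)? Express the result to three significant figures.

0.0166 eV

Eᵢ/kT = 0.34426, 1.4153, 1.6612.
Z = Σ gᵢe^(−Eᵢ/kT) = 2·e^(−0.34426) + 3·e^(−1.4153) + 3·e^(−1.6612) = 1.4175 + 0.72856 + 0.56973 = 2.7158.
⟨E⟩ = Σ Eᵢ gᵢe^(−Eᵢ/kT) / Z = (0.00630·1.4175 + 0.0259·0.72856 + 0.0304·0.56973) / 2.7158 = 0.0166 eV.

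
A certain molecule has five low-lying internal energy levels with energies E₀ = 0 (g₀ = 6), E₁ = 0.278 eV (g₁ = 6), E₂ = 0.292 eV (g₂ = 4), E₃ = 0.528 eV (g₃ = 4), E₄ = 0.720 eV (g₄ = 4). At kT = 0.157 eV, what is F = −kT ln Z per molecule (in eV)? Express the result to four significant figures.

-0.3230 eV

Eᵢ/kT = 0, 1.77070, 1.85987, 3.36306, 4.58599.
Z = Σ gᵢe^(−Eᵢ/kT) = 6·e^(−0) + 6·e^(−1.77070) + 4·e^(−1.85987) + 4·e^(−3.36306) + 4·e^(−4.58599) = 6.00000 + 1.02128 + 0.622771 + 0.138517 + 0.0407746 = 7.82334.
F = −kT ln Z = −0.157 × ln(7.82334) = −0.157 × 2.05711 = -0.3230 eV.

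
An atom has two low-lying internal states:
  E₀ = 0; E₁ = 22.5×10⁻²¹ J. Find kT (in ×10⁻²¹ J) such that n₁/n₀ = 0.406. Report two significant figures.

25 ×10⁻²¹ J

n₁/n₀ = exp[−(E₁−E₀)/kT] = 0.406.
⇒ (E₁−E₀)/kT = ln(1/0.406) = ln(2.463) = 0.9014.
kT = 22.5 ×10⁻²¹ J / 0.9014 = 25 ×10⁻²¹ J.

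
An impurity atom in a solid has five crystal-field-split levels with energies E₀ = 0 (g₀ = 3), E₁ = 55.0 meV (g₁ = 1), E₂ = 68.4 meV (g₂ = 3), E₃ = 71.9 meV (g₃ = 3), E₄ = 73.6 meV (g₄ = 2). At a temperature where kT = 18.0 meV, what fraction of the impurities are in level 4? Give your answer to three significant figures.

0.0105

Eᵢ/kT = 0, 3.0556, 3.8000, 3.9944, 4.0889.
Z = Σ gᵢe^(−Eᵢ/kT) = 3·e^(−0) + 1·e^(−3.0556) + 3·e^(−3.8000) + 3·e^(−3.9944) + 2·e^(−4.0889) = 3.0000 + 0.047094 + 0.067112 + 0.055255 + 0.033515 = 3.2030.
P₄ = g₄ e^(−E₄/kT) / Z = 0.033515/3.2030 = 0.0105.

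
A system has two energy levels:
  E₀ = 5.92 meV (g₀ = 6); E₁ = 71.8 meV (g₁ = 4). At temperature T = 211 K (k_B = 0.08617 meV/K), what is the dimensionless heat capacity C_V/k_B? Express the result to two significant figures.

0.23

k_BT = 0.08617 × 211 K = 18.18 meV.
Eᵢ/kT = 0.3256, 3.949.
Z = Σ gᵢe^(−Eᵢ/kT) = 6·e^(−0.3256) + 4·e^(−3.949) = 4.333 + 0.07710 = 4.410.
⟨E⟩ = 7.072 meV, ⟨E²⟩ = 124.6 meV².
C_V/k_B = (⟨E²⟩ − ⟨E⟩²)/(kT)² = (124.6 − 50.01)/330.5 = 0.23.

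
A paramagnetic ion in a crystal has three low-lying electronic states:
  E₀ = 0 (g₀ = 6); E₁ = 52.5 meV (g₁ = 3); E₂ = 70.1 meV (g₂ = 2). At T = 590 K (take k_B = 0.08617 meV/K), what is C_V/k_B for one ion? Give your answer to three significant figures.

k_BT = 0.08617 × 590 K = 50.840 meV.
Eᵢ/kT = 0, 1.0327, 1.3788.
Z = Σ gᵢe^(−Eᵢ/kT) = 6·e^(−0) + 3·e^(−1.0327) + 2·e^(−1.3788) = 6.0000 + 1.0681 + 0.50376 = 7.5719.
⟨E⟩ = 12.069 meV, ⟨E²⟩ = 715.73 meV².
C_V/k_B = (⟨E²⟩ − ⟨E⟩²)/(kT)² = (715.73 − 145.66)/2584.7 = 0.221.

0.221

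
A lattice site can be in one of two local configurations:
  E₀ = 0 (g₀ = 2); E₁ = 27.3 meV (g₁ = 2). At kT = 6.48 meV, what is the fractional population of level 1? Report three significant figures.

0.0146

Eᵢ/kT = 0, 4.2130.
Z = Σ gᵢe^(−Eᵢ/kT) = 2·e^(−0) + 2·e^(−4.2130) = 2.0000 + 0.029604 = 2.0296.
P₁ = g₁ e^(−E₁/kT) / Z = 0.029604/2.0296 = 0.0146.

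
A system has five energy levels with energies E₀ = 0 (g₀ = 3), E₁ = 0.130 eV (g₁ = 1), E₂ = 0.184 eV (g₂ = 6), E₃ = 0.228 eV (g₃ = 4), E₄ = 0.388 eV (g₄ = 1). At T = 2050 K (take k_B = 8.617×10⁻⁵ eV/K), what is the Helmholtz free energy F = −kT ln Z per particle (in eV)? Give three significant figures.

-0.339 eV

k_BT = 8.617×10⁻⁵ × 2050 K = 0.17665 eV.
Eᵢ/kT = 0, 0.73592, 1.0416, 1.2907, 2.1964.
Z = Σ gᵢe^(−Eᵢ/kT) = 3·e^(−0) + 1·e^(−0.73592) + 6·e^(−1.0416) + 4·e^(−1.2907) + 1·e^(−2.1964) = 3.0000 + 0.47906 + 2.1173 + 1.1003 + 0.11120 = 6.8079.
F = −kT ln Z = −0.17665 × ln(6.8079) = −0.17665 × 1.9181 = -0.339 eV.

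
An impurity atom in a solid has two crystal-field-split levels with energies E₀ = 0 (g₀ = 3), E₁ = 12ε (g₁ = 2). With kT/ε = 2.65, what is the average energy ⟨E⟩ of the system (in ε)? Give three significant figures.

Eᵢ/kT = 0, 4.5283.
Z = Σ gᵢe^(−Eᵢ/kT) = 3·e^(−0) + 2·e^(−4.5283) = 3.0000 + 0.021598 = 3.0216.
⟨E⟩ = Σ Eᵢ gᵢe^(−Eᵢ/kT) / Z = (0·3.0000 + 12·0.021598) / 3.0216 = 0.0858 ε.

0.0858 ε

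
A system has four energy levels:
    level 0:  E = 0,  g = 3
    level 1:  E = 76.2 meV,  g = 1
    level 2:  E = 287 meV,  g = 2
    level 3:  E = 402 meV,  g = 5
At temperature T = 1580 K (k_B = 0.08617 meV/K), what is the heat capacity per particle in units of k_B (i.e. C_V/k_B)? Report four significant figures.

k_BT = 0.08617 × 1580 K = 136.149 meV.
Eᵢ/kT = 0, 0.559681, 2.10798, 2.95265.
Z = Σ gᵢe^(−Eᵢ/kT) = 3·e^(−0) + 1·e^(−0.559681) + 2·e^(−2.10798) + 5·e^(−2.95265) = 3.00000 + 0.571391 + 0.242966 + 0.261006 = 4.07536.
⟨E⟩ = 53.5402 meV, ⟨E²⟩ = 16074.7 meV².
C_V/k_B = (⟨E²⟩ − ⟨E⟩²)/(kT)² = (16074.7 − 2866.55)/18536.6 = 0.7125.

0.7125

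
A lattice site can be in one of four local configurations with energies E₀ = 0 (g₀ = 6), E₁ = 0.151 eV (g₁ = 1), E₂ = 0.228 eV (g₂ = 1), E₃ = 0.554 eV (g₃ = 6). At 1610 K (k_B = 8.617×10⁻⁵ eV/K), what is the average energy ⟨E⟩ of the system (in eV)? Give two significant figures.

k_BT = 8.617×10⁻⁵ × 1610 K = 0.1387 eV.
Eᵢ/kT = 0, 1.089, 1.644, 3.994.
Z = Σ gᵢe^(−Eᵢ/kT) = 6·e^(−0) + 1·e^(−1.089) + 1·e^(−1.644) + 6·e^(−3.994) = 6.000 + 0.3366 + 0.1932 + 0.1106 = 6.640.
⟨E⟩ = Σ Eᵢ gᵢe^(−Eᵢ/kT) / Z = (0·6.000 + 0.151·0.3366 + 0.228·0.1932 + 0.554·0.1106) / 6.640 = 0.024 eV.

0.024 eV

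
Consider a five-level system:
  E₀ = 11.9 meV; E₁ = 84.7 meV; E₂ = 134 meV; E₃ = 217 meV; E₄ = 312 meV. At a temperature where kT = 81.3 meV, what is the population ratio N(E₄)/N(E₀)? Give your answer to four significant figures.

n₄/n₀ = exp[−(E₄−E₀)/kT] = exp(−(300.1 meV)/(81.3 meV)) = exp(-3.69127) = 0.02494.

0.02494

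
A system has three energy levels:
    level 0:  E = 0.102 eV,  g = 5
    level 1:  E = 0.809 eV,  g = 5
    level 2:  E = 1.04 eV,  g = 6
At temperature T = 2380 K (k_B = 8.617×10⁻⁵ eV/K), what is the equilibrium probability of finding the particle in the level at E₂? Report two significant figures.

k_BT = 8.617×10⁻⁵ × 2380 K = 0.2051 eV.
Eᵢ/kT = 0.4973, 3.944, 5.071.
Z = Σ gᵢe^(−Eᵢ/kT) = 5·e^(−0.4973) + 5·e^(−3.944) + 6·e^(−5.071) = 3.041 + 0.09685 + 0.03766 = 3.176.
P₂ = g₂ e^(−E₂/kT) / Z = 0.03766/3.176 = 0.012.

0.012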